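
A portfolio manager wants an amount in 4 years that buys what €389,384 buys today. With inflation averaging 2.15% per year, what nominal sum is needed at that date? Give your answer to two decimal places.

€423,966.54

Cumulative price-level factor: (1+2.15%)^4 ≈ 1.0888134672.
The nominal amount required is €389,384 scaled up by that factor.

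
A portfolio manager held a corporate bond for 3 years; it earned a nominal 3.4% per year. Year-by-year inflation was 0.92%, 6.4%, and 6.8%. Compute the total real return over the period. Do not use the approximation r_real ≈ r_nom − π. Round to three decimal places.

Cumulative inflation factor: 1.0092 × 1.064 × 1.068 ≈ 1.14681.
Nominal growth factor: 1.10551. Real growth factor = 1.10551 / 1.14681 ≈ 0.96399.
Total real return ≈ -3.6012%.

-3.601%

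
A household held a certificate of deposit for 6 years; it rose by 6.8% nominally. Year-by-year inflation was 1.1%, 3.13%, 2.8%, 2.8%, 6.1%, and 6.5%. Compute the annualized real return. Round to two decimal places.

Cumulative inflation factor: 1.011 × 1.0313 × 1.028 × 1.028 × 1.061 × 1.065 ≈ 1.24505.
Nominal growth factor: 1.06800. Real growth factor = 1.06800 / 1.24505 ≈ 0.85780.
Annualized: 0.85780^(1/6) − 1 ≈ -0.02524.

-2.52%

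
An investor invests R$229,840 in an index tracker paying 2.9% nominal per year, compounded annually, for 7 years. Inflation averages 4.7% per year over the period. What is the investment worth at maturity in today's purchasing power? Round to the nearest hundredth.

R$203,566.57

Nominal value at maturity: R$229,840 × (1 + 2.9%)^7 ≈ R$280,758.71.
Price-level factor over 7 years: (1 + 4.7%)^7 ≈ 1.3791984860.
The maturity value deflated by that factor is the answer in today's purchasing power.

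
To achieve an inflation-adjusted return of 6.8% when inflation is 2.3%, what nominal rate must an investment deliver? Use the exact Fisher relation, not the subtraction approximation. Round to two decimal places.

9.26%

By the Fisher equation, 1 + r_nom = (1 + 6.8%)(1 + 2.3%) = 1.068 × 1.023 = 1.092564.
So r_nom = 9.2564%.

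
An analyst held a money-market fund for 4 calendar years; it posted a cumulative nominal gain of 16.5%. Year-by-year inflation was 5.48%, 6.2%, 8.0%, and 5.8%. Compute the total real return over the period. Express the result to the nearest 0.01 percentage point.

Cumulative inflation factor: 1.0548 × 1.062 × 1.080 × 1.058 ≈ 1.27998.
Nominal growth factor: 1.16500. Real growth factor = 1.16500 / 1.27998 ≈ 0.91017.
Total real return ≈ -8.9831%.

-8.98%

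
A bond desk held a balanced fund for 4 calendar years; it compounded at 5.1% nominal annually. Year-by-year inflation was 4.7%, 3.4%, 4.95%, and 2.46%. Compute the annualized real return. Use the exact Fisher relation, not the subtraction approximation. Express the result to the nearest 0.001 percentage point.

Cumulative inflation factor: 1.047 × 1.034 × 1.0495 × 1.0246 ≈ 1.16414.
Nominal growth factor: 1.22014. Real growth factor = 1.22014 / 1.16414 ≈ 1.04811.
Annualized: 1.04811^(1/4) − 1 ≈ 0.01182.

1.182%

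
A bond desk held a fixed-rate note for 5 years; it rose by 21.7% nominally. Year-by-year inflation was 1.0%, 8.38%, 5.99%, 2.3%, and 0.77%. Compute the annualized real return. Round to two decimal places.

Cumulative inflation factor: 1.010 × 1.0838 × 1.0599 × 1.023 × 1.0077 ≈ 1.19603.
Nominal growth factor: 1.21700. Real growth factor = 1.21700 / 1.19603 ≈ 1.01753.
Annualized: 1.01753^(1/5) − 1 ≈ 0.00348.

0.35%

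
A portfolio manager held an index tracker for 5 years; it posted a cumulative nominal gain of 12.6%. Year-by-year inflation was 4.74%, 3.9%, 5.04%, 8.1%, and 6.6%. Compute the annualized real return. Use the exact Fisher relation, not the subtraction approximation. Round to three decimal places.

-3.089%

Cumulative inflation factor: 1.0474 × 1.039 × 1.0504 × 1.081 × 1.066 ≈ 1.31724.
Nominal growth factor: 1.12600. Real growth factor = 1.12600 / 1.31724 ≈ 0.85482.
Annualized: 0.85482^(1/5) − 1 ≈ -0.03089.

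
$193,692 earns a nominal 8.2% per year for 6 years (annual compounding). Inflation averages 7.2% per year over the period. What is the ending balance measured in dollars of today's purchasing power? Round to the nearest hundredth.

Nominal value at maturity: $193,692 × (1 + 8.2%)^6 ≈ $310,795.88.
Price-level factor over 6 years: (1 + 7.2%)^6 ≈ 1.5176398167.
The maturity value deflated by that factor is the answer in today's purchasing power.

$204,788.96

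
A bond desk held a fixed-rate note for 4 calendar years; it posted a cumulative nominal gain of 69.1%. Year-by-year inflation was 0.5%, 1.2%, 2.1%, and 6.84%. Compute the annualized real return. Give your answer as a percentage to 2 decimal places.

11.11%

Cumulative inflation factor: 1.005 × 1.012 × 1.021 × 1.0684 ≈ 1.10945.
Nominal growth factor: 1.69100. Real growth factor = 1.69100 / 1.10945 ≈ 1.52418.
Annualized: 1.52418^(1/4) − 1 ≈ 0.11112.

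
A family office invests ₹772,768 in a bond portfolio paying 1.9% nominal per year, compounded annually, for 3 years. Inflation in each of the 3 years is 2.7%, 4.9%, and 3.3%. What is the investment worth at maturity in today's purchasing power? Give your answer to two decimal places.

Nominal value at maturity: ₹772,768 × (1 + 1.9%)^3 ≈ ₹817,657.98.
Price-level factor over 3 years: 1.027 × 1.049 × 1.033 = 1.112874659.
The maturity value deflated by that factor is the answer in today's purchasing power.

₹734,726.03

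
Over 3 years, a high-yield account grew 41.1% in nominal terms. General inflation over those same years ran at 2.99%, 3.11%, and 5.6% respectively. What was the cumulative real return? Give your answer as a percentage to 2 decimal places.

25.83%

Cumulative inflation factor: 1.0299 × 1.0311 × 1.056 ≈ 1.12140.
Nominal growth factor: 1.41100. Real growth factor = 1.41100 / 1.12140 ≈ 1.25825.
Total real return ≈ 25.8251%.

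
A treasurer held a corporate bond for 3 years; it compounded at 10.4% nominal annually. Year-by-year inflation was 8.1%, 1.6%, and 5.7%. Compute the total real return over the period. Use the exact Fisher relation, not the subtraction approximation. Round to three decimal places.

Cumulative inflation factor: 1.081 × 1.016 × 1.057 ≈ 1.16090.
Nominal growth factor: 1.34557. Real growth factor = 1.34557 / 1.16090 ≈ 1.15908.
Total real return ≈ 15.9078%.

15.908%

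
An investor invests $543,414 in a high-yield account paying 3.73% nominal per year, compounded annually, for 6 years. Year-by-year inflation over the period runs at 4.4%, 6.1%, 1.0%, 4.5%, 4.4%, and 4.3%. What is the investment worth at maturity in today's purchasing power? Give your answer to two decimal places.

$531,763.76

Nominal value at maturity: $543,414 × (1 + 3.73%)^6 ≈ $676,950.78.
Price-level factor over 6 years: 1.044 × 1.061 × 1.010 × 1.045 × 1.044 × 1.043 ≈ 1.2730291664.
The maturity value deflated by that factor is the answer in today's purchasing power.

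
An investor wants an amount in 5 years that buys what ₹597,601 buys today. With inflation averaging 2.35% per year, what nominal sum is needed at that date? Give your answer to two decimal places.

Cumulative price-level factor: (1+2.35%)^5 ≈ 1.1231538108.
Multiplying ₹597,601 by the price-level factor gives the future nominal sum.

₹671,197.84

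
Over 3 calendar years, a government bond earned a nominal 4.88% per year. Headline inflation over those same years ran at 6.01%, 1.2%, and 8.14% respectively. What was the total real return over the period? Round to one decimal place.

-0.6%

Cumulative inflation factor: 1.0601 × 1.012 × 1.0814 ≈ 1.16015.
Nominal growth factor: 1.15366. Real growth factor = 1.15366 / 1.16015 ≈ 0.99441.
Total real return ≈ -0.5593%.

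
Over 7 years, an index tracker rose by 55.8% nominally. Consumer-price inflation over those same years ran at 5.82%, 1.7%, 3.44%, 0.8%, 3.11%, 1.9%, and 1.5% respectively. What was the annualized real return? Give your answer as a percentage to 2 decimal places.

Cumulative inflation factor: 1.0582 × 1.017 × 1.0344 × 1.008 × 1.0311 × 1.019 × 1.015 ≈ 1.19668.
Nominal growth factor: 1.55800. Real growth factor = 1.55800 / 1.19668 ≈ 1.30193.
Annualized: 1.30193^(1/7) − 1 ≈ 0.03841.

3.84%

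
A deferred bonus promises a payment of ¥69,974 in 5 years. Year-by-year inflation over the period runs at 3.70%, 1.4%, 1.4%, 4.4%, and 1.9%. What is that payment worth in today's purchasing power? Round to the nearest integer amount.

Price-level factor over 5 years: 1.0370 × 1.014 × 1.014 × 1.044 × 1.019 ≈ 1.1343037009.
Purchasing power today: ¥69,974 divided by that factor.

¥61,689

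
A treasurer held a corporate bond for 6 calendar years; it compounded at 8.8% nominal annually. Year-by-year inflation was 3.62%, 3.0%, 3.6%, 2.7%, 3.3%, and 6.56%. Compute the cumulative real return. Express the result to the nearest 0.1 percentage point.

Cumulative inflation factor: 1.0362 × 1.030 × 1.036 × 1.027 × 1.033 × 1.0656 ≈ 1.24999.
Nominal growth factor: 1.65872. Real growth factor = 1.65872 / 1.24999 ≈ 1.32699.
Total real return ≈ 32.6991%.

32.7%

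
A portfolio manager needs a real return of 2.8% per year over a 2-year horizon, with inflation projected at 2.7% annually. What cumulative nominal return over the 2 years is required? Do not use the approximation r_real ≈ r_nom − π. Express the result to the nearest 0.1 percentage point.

Required annual nominal rate: (1+2.8%)(1+2.7%) − 1 = 5.5756%.
Cumulative over 2 years: (1 + 0.055756)^2 − 1 ≈ 0.11462.

11.5%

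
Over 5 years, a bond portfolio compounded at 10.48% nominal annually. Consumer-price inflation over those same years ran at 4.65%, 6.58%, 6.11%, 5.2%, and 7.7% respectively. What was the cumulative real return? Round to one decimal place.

Cumulative inflation factor: 1.0465 × 1.0658 × 1.0611 × 1.052 × 1.077 ≈ 1.34092.
Nominal growth factor: 1.64596. Real growth factor = 1.64596 / 1.34092 ≈ 1.22748.
Total real return ≈ 22.7483%.

22.7%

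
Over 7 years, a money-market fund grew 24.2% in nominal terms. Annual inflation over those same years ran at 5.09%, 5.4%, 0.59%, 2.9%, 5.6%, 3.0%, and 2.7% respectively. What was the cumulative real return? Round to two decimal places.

-3.02%

Cumulative inflation factor: 1.0509 × 1.054 × 1.0059 × 1.029 × 1.056 × 1.030 × 1.027 ≈ 1.28069.
Nominal growth factor: 1.24200. Real growth factor = 1.24200 / 1.28069 ≈ 0.96979.
Total real return ≈ -3.0210%.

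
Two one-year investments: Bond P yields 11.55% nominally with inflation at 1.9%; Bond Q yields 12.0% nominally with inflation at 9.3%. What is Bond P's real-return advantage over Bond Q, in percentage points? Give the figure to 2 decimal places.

7.00

Bond P real return: 1.1155/1.019 − 1 = 9.470%.
Bond Q real return: 1.120/1.093 − 1 = 2.470%.
Difference: 9.470 − 2.470 = 7.000 pp.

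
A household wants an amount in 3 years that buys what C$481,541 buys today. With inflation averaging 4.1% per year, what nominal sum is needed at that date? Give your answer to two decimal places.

Cumulative price-level factor: (1+4.1%)^3 = 1.128111921.
The nominal amount required is C$481,541 scaled up by that factor.

C$543,232.14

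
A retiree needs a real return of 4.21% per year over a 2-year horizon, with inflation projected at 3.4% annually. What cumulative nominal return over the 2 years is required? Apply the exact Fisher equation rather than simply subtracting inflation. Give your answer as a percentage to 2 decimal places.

Required annual nominal rate: (1+4.21%)(1+3.4%) − 1 = 7.75314%.
Cumulative over 2 years: (1 + 0.0775314)^2 − 1 ≈ 0.16107.

16.11%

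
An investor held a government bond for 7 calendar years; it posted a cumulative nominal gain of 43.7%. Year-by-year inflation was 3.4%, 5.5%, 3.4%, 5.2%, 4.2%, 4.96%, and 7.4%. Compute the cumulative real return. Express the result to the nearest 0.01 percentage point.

Cumulative inflation factor: 1.034 × 1.055 × 1.034 × 1.052 × 1.042 × 1.0496 × 1.074 ≈ 1.39381.
Nominal growth factor: 1.43700. Real growth factor = 1.43700 / 1.39381 ≈ 1.03098.
Total real return ≈ 3.0983%.

3.10%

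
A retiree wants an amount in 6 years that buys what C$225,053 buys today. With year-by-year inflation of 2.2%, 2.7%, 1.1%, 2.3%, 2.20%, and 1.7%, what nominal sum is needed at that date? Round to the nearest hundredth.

Cumulative price-level factor: 1.022 × 1.027 × 1.011 × 1.023 × 1.0220 × 1.017 ≈ 1.1282880214.
Multiplying C$225,053 by the price-level factor gives the future nominal sum.

C$253,924.60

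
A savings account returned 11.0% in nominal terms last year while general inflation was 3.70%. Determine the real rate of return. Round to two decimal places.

Real return via the Fisher equation: (1 + 11.0%)/(1 + 3.70%) − 1 = 1.110/1.0370 − 1 ≈ 0.07040.

7.04%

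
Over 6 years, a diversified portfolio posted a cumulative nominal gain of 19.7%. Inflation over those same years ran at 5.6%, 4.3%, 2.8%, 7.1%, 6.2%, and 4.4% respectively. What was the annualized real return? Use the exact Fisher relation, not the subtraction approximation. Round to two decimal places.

Cumulative inflation factor: 1.056 × 1.043 × 1.028 × 1.071 × 1.062 × 1.044 ≈ 1.34448.
Nominal growth factor: 1.19700. Real growth factor = 1.19700 / 1.34448 ≈ 0.89030.
Annualized: 0.89030^(1/6) − 1 ≈ -0.01918.

-1.92%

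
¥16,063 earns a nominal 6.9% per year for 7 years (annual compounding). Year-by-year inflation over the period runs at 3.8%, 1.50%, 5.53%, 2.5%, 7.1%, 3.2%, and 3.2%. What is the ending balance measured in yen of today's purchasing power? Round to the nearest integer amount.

Nominal value at maturity: ¥16,063 × (1 + 6.9%)^7 ≈ ¥25,625.
Price-level factor over 7 years: 1.038 × 1.0150 × 1.0553 × 1.025 × 1.071 × 1.032 × 1.032 ≈ 1.2999063483.
The maturity value deflated by that factor is the answer in today's purchasing power.

¥19,713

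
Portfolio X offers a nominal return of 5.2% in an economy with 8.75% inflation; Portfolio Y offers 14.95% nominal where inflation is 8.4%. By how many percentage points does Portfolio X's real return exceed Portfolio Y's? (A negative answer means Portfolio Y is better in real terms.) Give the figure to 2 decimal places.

-9.31

Portfolio X real return: 1.052/1.0875 − 1 = -3.264%.
Portfolio Y real return: 1.1495/1.084 − 1 = 6.042%.
Difference: -3.264 − 6.042 = -9.306 pp.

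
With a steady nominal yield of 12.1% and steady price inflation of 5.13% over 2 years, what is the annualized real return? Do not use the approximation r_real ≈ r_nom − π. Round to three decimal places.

With constant rates the annual real return is the same each year: (1+12.1%)/(1+5.13%) − 1 = 0.06630.

6.630%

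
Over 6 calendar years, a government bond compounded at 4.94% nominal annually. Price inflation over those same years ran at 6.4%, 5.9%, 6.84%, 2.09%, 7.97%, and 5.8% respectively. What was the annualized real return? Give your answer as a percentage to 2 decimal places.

Cumulative inflation factor: 1.064 × 1.059 × 1.0684 × 1.0209 × 1.0797 × 1.058 ≈ 1.40392.
Nominal growth factor: 1.33551. Real growth factor = 1.33551 / 1.40392 ≈ 0.95127.
Annualized: 0.95127^(1/6) − 1 ≈ -0.00829.

-0.83%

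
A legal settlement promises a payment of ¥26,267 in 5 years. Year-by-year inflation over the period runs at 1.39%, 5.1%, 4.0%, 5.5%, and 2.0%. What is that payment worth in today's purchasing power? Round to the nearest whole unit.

¥22,026

Price-level factor over 5 years: 1.0139 × 1.051 × 1.040 × 1.055 × 1.020 ≈ 1.1925698068.
Purchasing power today: ¥26,267 divided by that factor.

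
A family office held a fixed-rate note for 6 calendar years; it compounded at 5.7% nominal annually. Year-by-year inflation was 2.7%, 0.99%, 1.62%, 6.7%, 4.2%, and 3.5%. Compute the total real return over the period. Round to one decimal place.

Cumulative inflation factor: 1.027 × 1.0099 × 1.0162 × 1.067 × 1.042 × 1.035 ≈ 1.21283.
Nominal growth factor: 1.39460. Real growth factor = 1.39460 / 1.21283 ≈ 1.14987.
Total real return ≈ 14.9872%.

15.0%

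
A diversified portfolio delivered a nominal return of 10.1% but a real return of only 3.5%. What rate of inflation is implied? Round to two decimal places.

From (1+r_nom) = (1+r_real)(1+π), we get 1+π = (1 + 10.1%)/(1 + 3.5%) = 1.101/1.035 ≈ 1.06377.
So π ≈ 6.3768%.

6.38%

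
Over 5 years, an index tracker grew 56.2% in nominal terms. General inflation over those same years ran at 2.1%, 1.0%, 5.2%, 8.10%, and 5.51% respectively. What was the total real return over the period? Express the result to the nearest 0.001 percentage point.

26.241%

Cumulative inflation factor: 1.021 × 1.010 × 1.052 × 1.0810 × 1.0551 ≈ 1.23732.
Nominal growth factor: 1.56200. Real growth factor = 1.56200 / 1.23732 ≈ 1.26241.
Total real return ≈ 26.2405%.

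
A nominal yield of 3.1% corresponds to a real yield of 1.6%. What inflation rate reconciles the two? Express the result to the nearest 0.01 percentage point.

1.48%

From (1+r_nom) = (1+r_real)(1+π), we get 1+π = (1 + 3.1%)/(1 + 1.6%) = 1.031/1.016 ≈ 1.01476.
So π ≈ 1.4764%.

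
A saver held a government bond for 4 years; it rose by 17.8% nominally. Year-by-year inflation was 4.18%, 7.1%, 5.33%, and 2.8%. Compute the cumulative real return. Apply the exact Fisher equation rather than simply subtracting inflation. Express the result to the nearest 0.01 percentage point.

-2.50%

Cumulative inflation factor: 1.0418 × 1.071 × 1.0533 × 1.028 ≈ 1.20814.
Nominal growth factor: 1.17800. Real growth factor = 1.17800 / 1.20814 ≈ 0.97505.
Total real return ≈ -2.4951%.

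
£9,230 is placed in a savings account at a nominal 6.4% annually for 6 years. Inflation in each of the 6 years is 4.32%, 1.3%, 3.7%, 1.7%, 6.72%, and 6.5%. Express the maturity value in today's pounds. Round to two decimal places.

£10,572.54

Nominal value at maturity: £9,230 × (1 + 6.4%)^6 ≈ £13,392.19.
Price-level factor over 6 years: 1.0432 × 1.013 × 1.037 × 1.017 × 1.0672 × 1.065 ≈ 1.2666952950.
The maturity value deflated by that factor is the answer in today's purchasing power.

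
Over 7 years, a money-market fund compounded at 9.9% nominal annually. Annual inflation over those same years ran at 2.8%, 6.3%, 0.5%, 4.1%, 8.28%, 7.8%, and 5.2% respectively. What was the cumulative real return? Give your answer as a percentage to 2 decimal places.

Cumulative inflation factor: 1.028 × 1.063 × 1.005 × 1.041 × 1.0828 × 1.078 × 1.052 ≈ 1.40387.
Nominal growth factor: 1.93635. Real growth factor = 1.93635 / 1.40387 ≈ 1.37930.
Total real return ≈ 37.9297%.

37.93%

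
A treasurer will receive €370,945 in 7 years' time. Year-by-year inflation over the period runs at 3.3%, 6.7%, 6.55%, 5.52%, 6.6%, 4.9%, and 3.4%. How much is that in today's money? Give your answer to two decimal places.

€258,882.87

Price-level factor over 7 years: 1.033 × 1.067 × 1.0655 × 1.0552 × 1.066 × 1.049 × 1.034 ≈ 1.4328680839.
Purchasing power today: €370,945 divided by that factor.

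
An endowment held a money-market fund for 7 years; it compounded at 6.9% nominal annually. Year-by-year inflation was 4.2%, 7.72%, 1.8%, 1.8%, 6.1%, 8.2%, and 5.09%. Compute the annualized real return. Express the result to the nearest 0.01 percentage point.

Cumulative inflation factor: 1.042 × 1.0772 × 1.018 × 1.018 × 1.061 × 1.082 × 1.0509 ≈ 1.40334.
Nominal growth factor: 1.59531. Real growth factor = 1.59531 / 1.40334 ≈ 1.13679.
Annualized: 1.13679^(1/7) − 1 ≈ 0.01848.

1.85%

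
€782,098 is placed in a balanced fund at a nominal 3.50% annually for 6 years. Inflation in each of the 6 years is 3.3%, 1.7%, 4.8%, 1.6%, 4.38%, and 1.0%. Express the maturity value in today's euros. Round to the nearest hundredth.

Nominal value at maturity: €782,098 × (1 + 3.50%)^6 ≈ €961,398.13.
Price-level factor over 6 years: 1.033 × 1.017 × 1.048 × 1.016 × 1.0438 × 1.010 ≈ 1.1792745642.
The maturity value deflated by that factor is the answer in today's purchasing power.

€815,245.37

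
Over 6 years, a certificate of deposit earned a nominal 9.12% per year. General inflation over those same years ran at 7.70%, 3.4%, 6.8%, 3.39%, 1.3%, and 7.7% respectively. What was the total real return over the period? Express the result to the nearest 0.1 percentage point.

Cumulative inflation factor: 1.0770 × 1.034 × 1.068 × 1.0339 × 1.013 × 1.077 ≈ 1.34156.
Nominal growth factor: 1.68821. Real growth factor = 1.68821 / 1.34156 ≈ 1.25839.
Total real return ≈ 25.8389%.

25.8%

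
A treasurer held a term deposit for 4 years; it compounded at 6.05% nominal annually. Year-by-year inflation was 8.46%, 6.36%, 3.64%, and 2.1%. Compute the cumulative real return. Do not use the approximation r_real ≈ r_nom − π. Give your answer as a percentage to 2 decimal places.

3.62%

Cumulative inflation factor: 1.0846 × 1.0636 × 1.0364 × 1.021 ≈ 1.22068.
Nominal growth factor: 1.26486. Real growth factor = 1.26486 / 1.22068 ≈ 1.03620.
Total real return ≈ 3.6195%.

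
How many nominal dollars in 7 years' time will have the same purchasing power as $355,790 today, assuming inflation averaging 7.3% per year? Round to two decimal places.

Cumulative price-level factor: (1+7.3%)^7 ≈ 1.6375631383.
The nominal amount required is $355,790 scaled up by that factor.

$582,628.59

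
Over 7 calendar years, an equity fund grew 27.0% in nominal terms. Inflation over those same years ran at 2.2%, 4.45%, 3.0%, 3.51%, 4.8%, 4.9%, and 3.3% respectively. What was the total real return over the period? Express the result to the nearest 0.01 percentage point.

Cumulative inflation factor: 1.022 × 1.0445 × 1.030 × 1.0351 × 1.048 × 1.049 × 1.033 ≈ 1.29246.
Nominal growth factor: 1.27000. Real growth factor = 1.27000 / 1.29246 ≈ 0.98262.
Total real return ≈ -1.7375%.

-1.74%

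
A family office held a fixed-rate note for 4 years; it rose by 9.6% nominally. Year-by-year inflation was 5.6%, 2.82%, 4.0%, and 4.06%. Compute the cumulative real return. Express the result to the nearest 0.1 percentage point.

-6.7%

Cumulative inflation factor: 1.056 × 1.0282 × 1.040 × 1.0406 ≈ 1.17506.
Nominal growth factor: 1.09600. Real growth factor = 1.09600 / 1.17506 ≈ 0.93272.
Total real return ≈ -6.7279%.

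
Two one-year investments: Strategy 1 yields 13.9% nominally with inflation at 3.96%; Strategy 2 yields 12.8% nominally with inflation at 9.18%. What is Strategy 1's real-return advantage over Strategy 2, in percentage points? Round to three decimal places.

Strategy 1 real return: 1.139/1.0396 − 1 = 9.5614%.
Strategy 2 real return: 1.128/1.0918 − 1 = 3.3156%.
Difference: 9.5614 − 3.3156 = 6.2458 pp.

6.246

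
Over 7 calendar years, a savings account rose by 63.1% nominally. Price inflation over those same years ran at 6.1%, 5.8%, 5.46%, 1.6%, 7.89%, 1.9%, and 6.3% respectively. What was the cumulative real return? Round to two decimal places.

Cumulative inflation factor: 1.061 × 1.058 × 1.0546 × 1.016 × 1.0789 × 1.019 × 1.063 ≈ 1.40563.
Nominal growth factor: 1.63100. Real growth factor = 1.63100 / 1.40563 ≈ 1.16033.
Total real return ≈ 16.0333%.

16.03%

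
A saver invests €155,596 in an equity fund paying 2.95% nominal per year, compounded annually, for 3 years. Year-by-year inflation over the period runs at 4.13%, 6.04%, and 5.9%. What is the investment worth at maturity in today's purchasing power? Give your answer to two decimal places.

Nominal value at maturity: €155,596 × (1 + 2.95%)^3 ≈ €169,776.46.
Price-level factor over 3 years: 1.0413 × 1.0604 × 1.059 ≈ 1.1693419967.
The maturity value deflated by that factor is the answer in today's purchasing power.

€145,189.74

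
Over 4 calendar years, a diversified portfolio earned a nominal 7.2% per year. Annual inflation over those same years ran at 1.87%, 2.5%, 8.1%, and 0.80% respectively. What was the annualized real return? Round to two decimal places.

Cumulative inflation factor: 1.0187 × 1.025 × 1.081 × 1.0080 ≈ 1.13778.
Nominal growth factor: 1.32062. Real growth factor = 1.32062 / 1.13778 ≈ 1.16071.
Annualized: 1.16071^(1/4) − 1 ≈ 0.03796.

3.80%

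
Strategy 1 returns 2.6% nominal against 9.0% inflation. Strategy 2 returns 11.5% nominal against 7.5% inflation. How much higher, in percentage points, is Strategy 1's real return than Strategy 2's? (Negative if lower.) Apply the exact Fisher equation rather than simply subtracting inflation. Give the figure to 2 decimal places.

-9.59

Strategy 1 real return: 1.026/1.090 − 1 = -5.872%.
Strategy 2 real return: 1.115/1.075 − 1 = 3.721%.
Difference: -5.872 − 3.721 = -9.593 pp.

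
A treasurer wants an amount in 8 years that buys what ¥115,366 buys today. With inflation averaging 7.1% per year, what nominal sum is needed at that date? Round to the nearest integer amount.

¥199,707

Cumulative price-level factor: (1+7.1%)^8 ≈ 1.7310745307.
Multiplying ¥115,366 by the price-level factor gives the future nominal sum.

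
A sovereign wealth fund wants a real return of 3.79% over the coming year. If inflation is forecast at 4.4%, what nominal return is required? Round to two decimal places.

8.36%

By the Fisher equation, 1 + r_nom = (1 + 3.79%)(1 + 4.4%) = 1.0379 × 1.044 = 1.0835676.
So r_nom = 8.35676%.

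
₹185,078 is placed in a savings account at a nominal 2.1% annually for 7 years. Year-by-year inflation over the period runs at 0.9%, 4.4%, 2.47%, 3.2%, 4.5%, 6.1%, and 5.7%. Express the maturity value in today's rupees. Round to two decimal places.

₹163,968.43

Nominal value at maturity: ₹185,078 × (1 + 2.1%)^7 ≈ ₹214,059.74.
Price-level factor over 7 years: 1.009 × 1.044 × 1.0247 × 1.032 × 1.045 × 1.061 × 1.057 ≈ 1.3054936390.
The maturity value deflated by that factor is the answer in today's purchasing power.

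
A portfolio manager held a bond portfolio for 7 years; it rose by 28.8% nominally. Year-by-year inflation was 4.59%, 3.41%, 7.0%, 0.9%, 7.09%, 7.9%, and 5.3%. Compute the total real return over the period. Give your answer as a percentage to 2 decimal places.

-9.35%

Cumulative inflation factor: 1.0459 × 1.0341 × 1.070 × 1.009 × 1.0709 × 1.079 × 1.053 ≈ 1.42078.
Nominal growth factor: 1.28800. Real growth factor = 1.28800 / 1.42078 ≈ 0.90655.
Total real return ≈ -9.3455%.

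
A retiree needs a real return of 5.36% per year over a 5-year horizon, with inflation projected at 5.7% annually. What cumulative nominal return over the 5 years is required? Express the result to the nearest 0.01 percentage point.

71.30%

Required annual nominal rate: (1+5.36%)(1+5.7%) − 1 = 11.36552%.
Cumulative over 5 years: (1 + 0.1136552)^5 − 1 ≈ 0.71299.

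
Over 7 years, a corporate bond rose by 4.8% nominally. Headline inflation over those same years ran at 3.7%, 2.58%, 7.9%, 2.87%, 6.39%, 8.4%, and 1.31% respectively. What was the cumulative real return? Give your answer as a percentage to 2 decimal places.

Cumulative inflation factor: 1.037 × 1.0258 × 1.079 × 1.0287 × 1.0639 × 1.084 × 1.0131 ≈ 1.37954.
Nominal growth factor: 1.04800. Real growth factor = 1.04800 / 1.37954 ≈ 0.75967.
Total real return ≈ -24.0326%.

-24.03%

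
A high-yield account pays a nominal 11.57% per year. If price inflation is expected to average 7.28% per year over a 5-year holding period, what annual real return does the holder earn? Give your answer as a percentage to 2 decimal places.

4.00%

With constant rates the annual real return is the same each year: (1+11.57%)/(1+7.28%) − 1 = 0.03999.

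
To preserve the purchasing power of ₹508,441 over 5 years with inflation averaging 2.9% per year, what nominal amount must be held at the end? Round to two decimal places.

Cumulative price-level factor: (1+2.9%)^5 ≈ 1.1536574469.
The nominal amount required is ₹508,441 scaled up by that factor.

₹586,566.75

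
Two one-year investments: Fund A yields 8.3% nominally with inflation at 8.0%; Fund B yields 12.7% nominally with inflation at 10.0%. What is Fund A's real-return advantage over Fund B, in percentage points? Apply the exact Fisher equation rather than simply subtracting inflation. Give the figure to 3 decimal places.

-2.177

Fund A real return: 1.083/1.080 − 1 = 0.2778%.
Fund B real return: 1.127/1.100 − 1 = 2.4545%.
Difference: 0.2778 − 2.4545 = -2.1767 pp.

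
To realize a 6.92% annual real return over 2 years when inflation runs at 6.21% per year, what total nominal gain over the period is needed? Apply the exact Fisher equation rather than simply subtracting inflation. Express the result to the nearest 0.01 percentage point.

28.96%

Required annual nominal rate: (1+6.92%)(1+6.21%) − 1 = 13.559732%.
Cumulative over 2 years: (1 + 0.13559732)^2 − 1 ≈ 0.28958.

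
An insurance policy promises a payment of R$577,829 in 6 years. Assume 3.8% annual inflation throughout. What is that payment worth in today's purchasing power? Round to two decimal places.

Price-level factor over 6 years: (1 + 3.8%)^6 ≈ 1.2507891955.
Purchasing power today: R$577,829 divided by that factor.

R$461,971.53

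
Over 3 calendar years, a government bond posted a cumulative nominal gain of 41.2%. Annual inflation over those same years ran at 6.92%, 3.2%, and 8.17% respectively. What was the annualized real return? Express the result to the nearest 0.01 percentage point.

Cumulative inflation factor: 1.0692 × 1.032 × 1.0817 ≈ 1.19356.
Nominal growth factor: 1.41200. Real growth factor = 1.41200 / 1.19356 ≈ 1.18301.
Annualized: 1.18301^(1/3) − 1 ≈ 0.05762.

5.76%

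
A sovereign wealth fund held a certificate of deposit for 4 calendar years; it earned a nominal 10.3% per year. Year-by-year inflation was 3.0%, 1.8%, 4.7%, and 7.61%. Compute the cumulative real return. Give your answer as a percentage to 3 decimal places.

25.290%

Cumulative inflation factor: 1.030 × 1.018 × 1.047 × 1.0761 ≈ 1.18137.
Nominal growth factor: 1.48014. Real growth factor = 1.48014 / 1.18137 ≈ 1.25290.
Total real return ≈ 25.2904%.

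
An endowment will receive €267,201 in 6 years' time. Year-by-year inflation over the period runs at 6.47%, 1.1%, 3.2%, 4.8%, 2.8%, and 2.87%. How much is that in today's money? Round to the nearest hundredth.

Price-level factor over 6 years: 1.0647 × 1.011 × 1.032 × 1.048 × 1.028 × 1.0287 ≈ 1.2311224307.
Purchasing power today: €267,201 divided by that factor.

€217,038.53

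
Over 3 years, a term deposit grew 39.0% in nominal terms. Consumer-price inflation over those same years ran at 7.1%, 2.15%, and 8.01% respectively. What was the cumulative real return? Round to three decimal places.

17.631%

Cumulative inflation factor: 1.071 × 1.0215 × 1.0801 ≈ 1.18166.
Nominal growth factor: 1.39000. Real growth factor = 1.39000 / 1.18166 ≈ 1.17631.
Total real return ≈ 17.6313%.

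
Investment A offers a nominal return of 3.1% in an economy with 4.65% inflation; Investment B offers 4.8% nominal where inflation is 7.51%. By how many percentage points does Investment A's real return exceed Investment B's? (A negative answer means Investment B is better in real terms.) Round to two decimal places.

Investment A real return: 1.031/1.0465 − 1 = -1.481%.
Investment B real return: 1.048/1.0751 − 1 = -2.521%.
Difference: -1.481 − (-2.521) = 1.040 pp.

1.04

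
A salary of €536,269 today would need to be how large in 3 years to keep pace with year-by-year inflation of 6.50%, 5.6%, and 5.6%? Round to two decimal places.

Cumulative price-level factor: 1.0650 × 1.056 × 1.056 = 1.18761984.
The nominal amount required is €536,269 scaled up by that factor.

€636,883.70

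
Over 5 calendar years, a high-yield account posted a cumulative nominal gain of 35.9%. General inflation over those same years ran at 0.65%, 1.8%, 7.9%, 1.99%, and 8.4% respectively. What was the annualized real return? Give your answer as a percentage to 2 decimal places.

2.14%

Cumulative inflation factor: 1.0065 × 1.018 × 1.079 × 1.0199 × 1.084 ≈ 1.22228.
Nominal growth factor: 1.35900. Real growth factor = 1.35900 / 1.22228 ≈ 1.11186.
Annualized: 1.11186^(1/5) − 1 ≈ 0.02143.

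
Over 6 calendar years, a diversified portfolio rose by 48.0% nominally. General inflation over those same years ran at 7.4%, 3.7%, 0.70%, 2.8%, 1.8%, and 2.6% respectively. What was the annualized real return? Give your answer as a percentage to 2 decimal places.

3.50%

Cumulative inflation factor: 1.074 × 1.037 × 1.0070 × 1.028 × 1.018 × 1.026 ≈ 1.20421.
Nominal growth factor: 1.48000. Real growth factor = 1.48000 / 1.20421 ≈ 1.22903.
Annualized: 1.22903^(1/6) − 1 ≈ 0.03497.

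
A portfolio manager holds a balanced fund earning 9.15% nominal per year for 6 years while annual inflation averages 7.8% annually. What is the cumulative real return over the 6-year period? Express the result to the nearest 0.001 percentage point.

The annual real rate is (1+9.15%)/(1+7.8%) − 1 = 1.2523%.
Compounded over 6 years: (1 + 0.012523)^6 − 1 ≈ 0.07753.

7.753%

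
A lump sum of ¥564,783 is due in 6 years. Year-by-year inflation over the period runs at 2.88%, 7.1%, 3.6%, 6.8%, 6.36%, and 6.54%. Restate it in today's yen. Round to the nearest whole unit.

Price-level factor over 6 years: 1.0288 × 1.071 × 1.036 × 1.068 × 1.0636 × 1.0654 ≈ 1.3814731727.
Purchasing power today: ¥564,783 divided by that factor.

¥408,827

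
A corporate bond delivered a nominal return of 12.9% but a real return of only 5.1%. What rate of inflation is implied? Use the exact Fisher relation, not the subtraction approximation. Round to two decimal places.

From (1+r_nom) = (1+r_real)(1+π), we get 1+π = (1 + 12.9%)/(1 + 5.1%) = 1.129/1.051 ≈ 1.07422.
So π ≈ 7.4215%.

7.42%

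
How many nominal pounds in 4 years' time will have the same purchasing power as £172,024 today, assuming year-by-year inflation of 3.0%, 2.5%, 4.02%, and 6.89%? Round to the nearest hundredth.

Cumulative price-level factor: 1.030 × 1.025 × 1.0402 × 1.0689 ≈ 1.1738565202.
The nominal amount required is £172,024 scaled up by that factor.

£201,931.49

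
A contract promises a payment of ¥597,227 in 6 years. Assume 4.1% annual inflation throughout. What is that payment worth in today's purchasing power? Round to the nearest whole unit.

¥469,283

Price-level factor over 6 years: (1 + 4.1%)^6 ≈ 1.2726365063.
Purchasing power today: ¥597,227 divided by that factor.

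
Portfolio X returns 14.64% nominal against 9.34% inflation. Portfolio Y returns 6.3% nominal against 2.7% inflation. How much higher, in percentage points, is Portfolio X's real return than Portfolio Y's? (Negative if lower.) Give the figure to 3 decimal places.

1.342

Portfolio X real return: 1.1464/1.0934 − 1 = 4.8473%.
Portfolio Y real return: 1.063/1.027 − 1 = 3.5054%.
Difference: 4.8473 − 3.5054 = 1.3419 pp.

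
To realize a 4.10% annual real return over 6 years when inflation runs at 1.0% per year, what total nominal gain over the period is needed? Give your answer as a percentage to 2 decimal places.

35.09%

Required annual nominal rate: (1+4.10%)(1+1.0%) − 1 = 5.141%.
Cumulative over 6 years: (1 + 0.05141)^6 − 1 ≈ 0.35093.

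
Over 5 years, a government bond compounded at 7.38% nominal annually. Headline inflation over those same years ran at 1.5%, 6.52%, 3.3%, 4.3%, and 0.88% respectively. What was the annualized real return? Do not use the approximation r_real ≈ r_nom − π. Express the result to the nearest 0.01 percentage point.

Cumulative inflation factor: 1.015 × 1.0652 × 1.033 × 1.043 × 1.0088 ≈ 1.17513.
Nominal growth factor: 1.42763. Real growth factor = 1.42763 / 1.17513 ≈ 1.21487.
Annualized: 1.21487^(1/5) − 1 ≈ 0.03970.

3.97%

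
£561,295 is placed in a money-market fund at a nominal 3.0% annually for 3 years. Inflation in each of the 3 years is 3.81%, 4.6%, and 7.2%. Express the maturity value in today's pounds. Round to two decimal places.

£526,910.90

Nominal value at maturity: £561,295 × (1 + 3.0%)^3 ≈ £613,342.20.
Price-level factor over 3 years: 1.0381 × 1.046 × 1.072 = 1.1640339872.
The maturity value deflated by that factor is the answer in today's purchasing power.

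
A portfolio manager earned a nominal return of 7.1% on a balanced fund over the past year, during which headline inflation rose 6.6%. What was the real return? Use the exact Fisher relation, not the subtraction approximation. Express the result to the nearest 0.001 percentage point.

Real return via the Fisher equation: (1 + 7.1%)/(1 + 6.6%) − 1 = 1.071/1.066 − 1 ≈ 0.00469.

0.469%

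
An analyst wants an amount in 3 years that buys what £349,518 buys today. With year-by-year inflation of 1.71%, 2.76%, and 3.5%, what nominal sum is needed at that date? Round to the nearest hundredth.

Cumulative price-level factor: 1.0171 × 1.0276 × 1.035 = 1.0817529786.
Multiplying £349,518 by the price-level factor gives the future nominal sum.

£378,092.14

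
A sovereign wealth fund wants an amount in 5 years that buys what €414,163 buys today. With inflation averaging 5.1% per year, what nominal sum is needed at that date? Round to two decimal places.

Cumulative price-level factor: (1+5.1%)^5 ≈ 1.2823706810.
Multiplying €414,163 by the price-level factor gives the future nominal sum.

€531,110.49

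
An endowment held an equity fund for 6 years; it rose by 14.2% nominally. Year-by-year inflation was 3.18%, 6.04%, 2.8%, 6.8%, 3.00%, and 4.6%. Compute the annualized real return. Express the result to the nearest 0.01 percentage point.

-2.06%

Cumulative inflation factor: 1.0318 × 1.0604 × 1.028 × 1.068 × 1.0300 × 1.046 ≈ 1.29419.
Nominal growth factor: 1.14200. Real growth factor = 1.14200 / 1.29419 ≈ 0.88240.
Annualized: 0.88240^(1/6) − 1 ≈ -0.02063.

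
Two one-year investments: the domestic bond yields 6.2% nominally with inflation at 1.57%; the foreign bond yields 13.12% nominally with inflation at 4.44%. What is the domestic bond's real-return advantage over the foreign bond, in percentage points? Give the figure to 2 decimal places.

The domestic bond real return: 1.062/1.0157 − 1 = 4.558%.
The foreign bond real return: 1.1312/1.0444 − 1 = 8.311%.
Difference: 4.558 − 8.311 = -3.753 pp.

-3.75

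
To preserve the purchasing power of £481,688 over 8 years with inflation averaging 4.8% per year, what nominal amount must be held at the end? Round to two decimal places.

Cumulative price-level factor: (1+4.8%)^8 ≈ 1.4550913573.
Multiplying £481,688 by the price-level factor gives the future nominal sum.

£700,900.05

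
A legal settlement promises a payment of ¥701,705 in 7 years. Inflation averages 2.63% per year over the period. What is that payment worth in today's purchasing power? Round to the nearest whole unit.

¥585,106

Price-level factor over 7 years: (1 + 2.63%)^7 ≈ 1.1992792024.
Purchasing power today: ¥701,705 divided by that factor.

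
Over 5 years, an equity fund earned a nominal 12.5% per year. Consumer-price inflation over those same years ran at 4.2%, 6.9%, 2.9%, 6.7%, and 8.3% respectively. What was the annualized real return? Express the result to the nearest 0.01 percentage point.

Cumulative inflation factor: 1.042 × 1.069 × 1.029 × 1.067 × 1.083 ≈ 1.32451.
Nominal growth factor: 1.80203. Real growth factor = 1.80203 / 1.32451 ≈ 1.36053.
Annualized: 1.36053^(1/5) − 1 ≈ 0.06351.

6.35%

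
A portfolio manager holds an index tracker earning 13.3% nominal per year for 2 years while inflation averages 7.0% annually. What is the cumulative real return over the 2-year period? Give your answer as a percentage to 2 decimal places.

The annual real rate is (1+13.3%)/(1+7.0%) − 1 = 5.8879%.
Compounded over 2 years: (1 + 0.058879)^2 − 1 ≈ 0.12122.

12.12%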